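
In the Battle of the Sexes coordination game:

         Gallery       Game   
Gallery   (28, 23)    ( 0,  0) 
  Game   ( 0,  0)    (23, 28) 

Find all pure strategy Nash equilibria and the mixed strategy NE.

Pure NE: (Gallery, Gallery) and (Game, Game); Mixed NE: p = 0.549, q = 0.451

Work:
Check pure NE:
(Gallery, Gallery): (28, 23) - no unilateral deviation beneficial
(Game, Game): (23, 28) - no unilateral deviation beneficial
Mixed NE: P1 plays Gallery with p = 0.549, P2 plays Gallery with q = 0.451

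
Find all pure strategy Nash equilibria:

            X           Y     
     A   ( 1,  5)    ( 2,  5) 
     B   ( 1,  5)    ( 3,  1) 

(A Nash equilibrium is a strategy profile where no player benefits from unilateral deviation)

Nash equilibrium: (A, X), (B, X)

Work:
Best responses:
  P1 vs X: payoffs [1, 1] → best response A/B (payoff 1)
  P1 vs Y: payoffs [2, 3] → best response B (payoff 3)
  P2 vs A: payoffs [5, 5] → best response X/Y (payoff 5)
  P2 vs B: payoffs [5, 1] → best response X (payoff 5)
Mutual best responses: (A,X), (B,X) → Nash equilibria.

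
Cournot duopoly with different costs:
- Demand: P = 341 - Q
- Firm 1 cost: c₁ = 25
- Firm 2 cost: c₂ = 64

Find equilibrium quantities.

q₁* = 118.33, q₂* = 79.33

Work:
Reaction: q₁ = (341 - 25 - q₂)/2
Reaction: q₂ = (341 - 64 - q₁)/2
Solve simultaneously:
q₁* = (341 - 2×25 + 64)/3 = 118.33
q₂* = (341 - 2×64 + 25)/3 = 79.33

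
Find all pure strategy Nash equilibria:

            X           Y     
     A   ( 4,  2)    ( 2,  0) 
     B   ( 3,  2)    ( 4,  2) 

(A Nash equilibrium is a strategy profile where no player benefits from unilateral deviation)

Nash equilibrium: (A, X), (B, Y)

Work:
Best responses:
  P1 vs X: payoffs [4, 3] → best response A (payoff 4)
  P1 vs Y: payoffs [2, 4] → best response B (payoff 4)
  P2 vs A: payoffs [2, 0] → best response X (payoff 2)
  P2 vs B: payoffs [2, 2] → best response X/Y (payoff 2)
Mutual best responses: (A,X), (B,Y) → Nash equilibria.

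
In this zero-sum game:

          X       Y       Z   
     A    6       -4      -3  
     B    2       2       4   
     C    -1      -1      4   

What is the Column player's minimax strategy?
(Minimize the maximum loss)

Column should play Y, value = 2

Work:
Column player minimizes Row's maximum payoff:
Column X: max payoff to Row = 6
Column Y: max payoff to Row = 2
Column Z: max payoff to Row = 4
Minimum is 2, achieved by column Y.
Minimax strategy: Y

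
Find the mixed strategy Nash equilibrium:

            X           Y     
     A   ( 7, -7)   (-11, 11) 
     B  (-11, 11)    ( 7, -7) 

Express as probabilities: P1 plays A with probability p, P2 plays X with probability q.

p = 0.5, q = 0.5

Work:
Find probabilities that make opponent indifferent:
P2 chooses q to make P1 indifferent between A and B
P1 chooses p to make P2 indifferent between X and Y
Mixed NE: P1 plays (A: 0.5, B: 0.5), P2 plays (X: 0.5, Y: 0.5)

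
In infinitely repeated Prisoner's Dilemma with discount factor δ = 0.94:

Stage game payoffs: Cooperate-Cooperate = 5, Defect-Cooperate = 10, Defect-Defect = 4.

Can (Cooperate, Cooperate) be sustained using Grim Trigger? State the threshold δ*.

δ* = 0.8333; since δ = 0.94 ≥ 0.8333, cooperation can be sustained

Work:
For Grim Trigger:
Cooperate forever: 5/(1-δ)
Defect then punished: 10 + 4·δ/(1-δ)
Need: 5/(1-δ) ≥ 10 + 4·δ/(1-δ)
Solving: δ ≥ (T-R)/(T-P) = (10-5)/(10-4) = 0.8333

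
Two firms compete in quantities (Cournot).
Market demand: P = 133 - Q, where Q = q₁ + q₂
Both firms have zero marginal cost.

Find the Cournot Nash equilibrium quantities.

q₁* = q₂* = 44.33; P* = 44.33

Work:
Profit: π_i = P·q_i = (a - q_i - q_j)·q_i
FOC: ∂π_i/∂q_i = a - 2q_i - q_j = 0
Reaction function: q_i = (133 - q_j)/2
Symmetry: q* = 133/3 = 44.33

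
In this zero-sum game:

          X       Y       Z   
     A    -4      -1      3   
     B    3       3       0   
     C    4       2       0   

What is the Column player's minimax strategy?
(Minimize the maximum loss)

Column should play Y or Z (all achieve the minimum), value = 3

Work:
Column player minimizes Row's maximum payoff:
Column X: max payoff to Row = 4
Column Y: max payoff to Row = 3
Column Z: max payoff to Row = 3
Minimum is 3, achieved by columns Y, Z (tied).
Each of Y or Z is a minimax strategy.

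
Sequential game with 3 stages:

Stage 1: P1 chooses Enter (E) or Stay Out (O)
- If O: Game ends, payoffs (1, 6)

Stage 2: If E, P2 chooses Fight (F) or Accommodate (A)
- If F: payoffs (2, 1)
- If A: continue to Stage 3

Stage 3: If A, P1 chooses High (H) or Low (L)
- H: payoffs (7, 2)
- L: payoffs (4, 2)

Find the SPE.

SPE: (E, A, H); Outcome (7, 2)

Work:
Stage 3: P1 chooses H (7 vs 4)
Stage 2: P2: F->1, A->2 (anticipating H). Choose A
Stage 1: P1: O->1, E->7 (anticipating A, H). Choose E
SPE path: E -> A -> H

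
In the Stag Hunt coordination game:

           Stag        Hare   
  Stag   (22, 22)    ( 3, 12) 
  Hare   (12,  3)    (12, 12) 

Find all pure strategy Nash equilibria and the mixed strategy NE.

Pure NE: (Stag, Stag) and (Hare, Hare); Mixed NE: p = 0.4737, q = 0.4737

Work:
Check pure NE:
(Stag, Stag): (22, 22) - no unilateral deviation beneficial
(Hare, Hare): (12, 12) - no unilateral deviation beneficial
Mixed NE: P1 plays Stag with p = 0.4737, P2 plays Stag with q = 0.4737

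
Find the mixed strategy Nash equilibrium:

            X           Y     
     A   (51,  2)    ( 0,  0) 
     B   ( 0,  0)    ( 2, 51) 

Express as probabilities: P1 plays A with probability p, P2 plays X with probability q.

p = 0.9623, q = 0.0377

Work:
Find probabilities that make opponent indifferent:
P2 chooses q to make P1 indifferent between A and B
P1 chooses p to make P2 indifferent between X and Y
Mixed NE: P1 plays (A: 0.9623, B: 0.0377), P2 plays (X: 0.0377, Y: 0.9623)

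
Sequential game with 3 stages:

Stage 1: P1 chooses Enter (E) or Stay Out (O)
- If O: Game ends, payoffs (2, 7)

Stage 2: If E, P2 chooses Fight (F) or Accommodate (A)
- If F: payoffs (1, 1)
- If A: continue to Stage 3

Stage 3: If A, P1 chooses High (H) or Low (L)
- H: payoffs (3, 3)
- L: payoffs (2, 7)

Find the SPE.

SPE: (E, A, H); Outcome (3, 3)

Work:
Stage 3: P1 chooses H (3 vs 2)
Stage 2: P2: F->1, A->3 (anticipating H). Choose A
Stage 1: P1: O->2, E->3 (anticipating A, H). Choose E
SPE path: E -> A -> H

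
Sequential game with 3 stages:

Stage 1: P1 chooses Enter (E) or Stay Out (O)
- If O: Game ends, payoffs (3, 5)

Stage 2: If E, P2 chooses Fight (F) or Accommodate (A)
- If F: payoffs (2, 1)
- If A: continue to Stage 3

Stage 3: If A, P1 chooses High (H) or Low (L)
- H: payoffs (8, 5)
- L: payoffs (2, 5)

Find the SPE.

SPE: (E, A, H); Outcome (8, 5)

Work:
Stage 3: P1 chooses H (8 vs 2)
Stage 2: P2: F->1, A->5 (anticipating H). Choose A
Stage 1: P1: O->3, E->8 (anticipating A, H). Choose E
SPE path: E -> A -> H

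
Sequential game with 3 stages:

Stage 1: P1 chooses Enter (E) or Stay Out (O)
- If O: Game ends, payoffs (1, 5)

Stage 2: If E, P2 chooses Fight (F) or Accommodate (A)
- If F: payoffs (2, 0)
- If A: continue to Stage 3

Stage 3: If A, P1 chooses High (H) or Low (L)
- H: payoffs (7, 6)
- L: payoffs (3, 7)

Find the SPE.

SPE: (E, A, H); Outcome (7, 6)

Work:
Stage 3: P1 chooses H (7 vs 3)
Stage 2: P2: F->0, A->6 (anticipating H). Choose A
Stage 1: P1: O->1, E->7 (anticipating A, H). Choose E
SPE path: E -> A -> H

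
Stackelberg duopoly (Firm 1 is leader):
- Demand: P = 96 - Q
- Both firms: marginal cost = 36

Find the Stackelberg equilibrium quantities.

q₁* (leader) = 30.0, q₂* (follower) = 15.0

Work:
Follower's reaction: q₂ = (a - c - q₁)/2
Leader substitutes: π₁ = q₁·(a - q₁ - (a-c-q₁)/2 - c)
FOC: q₁* = (96 - 36)/2 = 30.00
Then: q₂* = (96 - 36 - 30.0)/2 = 15.00
Leader has first-mover advantage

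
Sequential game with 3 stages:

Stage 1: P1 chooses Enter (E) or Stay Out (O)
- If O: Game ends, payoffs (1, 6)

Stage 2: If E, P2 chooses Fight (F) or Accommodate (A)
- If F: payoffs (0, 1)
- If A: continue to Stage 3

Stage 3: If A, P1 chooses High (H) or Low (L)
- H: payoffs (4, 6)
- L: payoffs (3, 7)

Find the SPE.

SPE: (E, A, H); Outcome (4, 6)

Work:
Stage 3: P1 chooses H (4 vs 3)
Stage 2: P2: F->1, A->6 (anticipating H). Choose A
Stage 1: P1: O->1, E->4 (anticipating A, H). Choose E
SPE path: E -> A -> H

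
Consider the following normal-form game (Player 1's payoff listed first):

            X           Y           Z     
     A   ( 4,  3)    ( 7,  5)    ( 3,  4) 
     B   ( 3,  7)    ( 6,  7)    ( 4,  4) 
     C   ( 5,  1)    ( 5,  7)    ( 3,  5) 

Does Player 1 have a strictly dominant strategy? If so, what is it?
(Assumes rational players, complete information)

No strictly dominant strategy exists for Player 1

Work:
A strategy strictly dominates another if it gives a strictly higher payoff against every opponent action. Compare each pair of P1's strategies column-by-column:
  A vs B: [4 vs 3, 7 vs 6, 3 vs 4] → A does not strictly dominate B (column Z: 3 ≤ 4)
  A vs C: [4 vs 5, 7 vs 5, 3 vs 3] → A does not strictly dominate C (column X: 4 ≤ 5)
  B vs A: [3 vs 4, 6 vs 7, 4 vs 3] → B does not strictly dominate A (column X: 3 ≤ 4)
  B vs C: [3 vs 5, 6 vs 5, 4 vs 3] → B does not strictly dominate C (column X: 3 ≤ 5)
  C vs A: [5 vs 4, 5 vs 7, 3 vs 3] → C does not strictly dominate A (column Y: 5 ≤ 7)
  C vs B: [5 vs 3, 5 vs 6, 3 vs 4] → C does not strictly dominate B (column Y: 5 ≤ 6)
No single strategy strictly dominates all others → no strictly dominant strategy.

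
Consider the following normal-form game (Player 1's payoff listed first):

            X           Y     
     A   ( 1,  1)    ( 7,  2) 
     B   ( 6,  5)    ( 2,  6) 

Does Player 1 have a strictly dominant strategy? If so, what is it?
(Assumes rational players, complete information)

No strictly dominant strategy exists for Player 1

Work:
A strategy strictly dominates another if it gives a strictly higher payoff against every opponent action. Compare each pair of P1's strategies column-by-column:
  A vs B: [1 vs 6, 7 vs 2] → A does not strictly dominate B (column X: 1 ≤ 6)
  B vs A: [6 vs 1, 2 vs 7] → B does not strictly dominate A (column Y: 2 ≤ 7)
No single strategy strictly dominates all others → no strictly dominant strategy.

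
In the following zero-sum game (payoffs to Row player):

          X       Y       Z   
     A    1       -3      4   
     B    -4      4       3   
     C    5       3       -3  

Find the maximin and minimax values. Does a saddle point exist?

Maximin = -3, Minimax = 4, Saddle: False

Work:
Row minimums: [-3, -4, -3] → maximin = -3
Column maximums: [5, 4, 4] → minimax = 4
No saddle point (maximin ≠ minimax). Mixed strategy needed.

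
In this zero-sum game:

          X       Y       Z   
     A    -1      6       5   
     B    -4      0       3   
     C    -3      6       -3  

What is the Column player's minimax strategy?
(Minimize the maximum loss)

Column should play X, value = -1

Work:
Column player minimizes Row's maximum payoff:
Column X: max payoff to Row = -1
Column Y: max payoff to Row = 6
Column Z: max payoff to Row = 5
Minimum is -1, achieved by column X.
Minimax strategy: X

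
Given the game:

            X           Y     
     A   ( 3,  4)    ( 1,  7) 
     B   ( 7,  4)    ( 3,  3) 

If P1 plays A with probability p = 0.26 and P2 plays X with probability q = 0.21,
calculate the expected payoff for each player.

E[P1] = 3.2108, E[P2] = 4.0316

Work:
E[P1] = p·q·π₁(A,X) + p·(1-q)·π₁(A,Y) + (1-p)·q·π₁(B,X) + (1-p)·(1-q)·π₁(B,Y)
= 0.26·0.21·3 + 0.26·0.79·1 + 0.74·0.21·7 + 0.74·0.79·3
= 3.2108

E[P2] = 4.0316 (similar calculation)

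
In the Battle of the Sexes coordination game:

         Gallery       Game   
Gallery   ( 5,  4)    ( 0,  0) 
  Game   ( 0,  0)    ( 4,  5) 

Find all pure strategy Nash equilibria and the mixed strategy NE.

Pure NE: (Gallery, Gallery) and (Game, Game); Mixed NE: p = 0.5556, q = 0.4444

Work:
Check pure NE:
(Gallery, Gallery): (5, 4) - no unilateral deviation beneficial
(Game, Game): (4, 5) - no unilateral deviation beneficial
Mixed NE: P1 plays Gallery with p = 0.5556, P2 plays Gallery with q = 0.4444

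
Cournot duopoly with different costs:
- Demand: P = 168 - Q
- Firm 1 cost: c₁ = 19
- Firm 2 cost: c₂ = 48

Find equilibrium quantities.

q₁* = 59.33, q₂* = 30.33

Work:
Reaction: q₁ = (168 - 19 - q₂)/2
Reaction: q₂ = (168 - 48 - q₁)/2
Solve simultaneously:
q₁* = (168 - 2×19 + 48)/3 = 59.33
q₂* = (168 - 2×48 + 19)/3 = 30.33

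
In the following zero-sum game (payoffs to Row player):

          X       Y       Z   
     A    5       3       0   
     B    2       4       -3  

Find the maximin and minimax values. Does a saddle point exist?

Maximin = 0, Minimax = 0, Saddle: True

Work:
Row minimums: [0, -3] → maximin = 0
Column maximums: [5, 4, 0] → minimax = 0
Saddle point exists! Game value = 0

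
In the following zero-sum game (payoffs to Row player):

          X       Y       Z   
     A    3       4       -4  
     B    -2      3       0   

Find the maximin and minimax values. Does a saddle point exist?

Maximin = -2, Minimax = 0, Saddle: False

Work:
Row minimums: [-4, -2] → maximin = -2
Column maximums: [3, 4, 0] → minimax = 0
No saddle point (maximin ≠ minimax). Mixed strategy needed.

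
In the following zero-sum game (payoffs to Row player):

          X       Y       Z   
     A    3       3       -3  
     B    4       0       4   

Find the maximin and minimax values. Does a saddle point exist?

Maximin = 0, Minimax = 3, Saddle: False

Work:
Row minimums: [-3, 0] → maximin = 0
Column maximums: [4, 3, 4] → minimax = 3
No saddle point (maximin ≠ minimax). Mixed strategy needed.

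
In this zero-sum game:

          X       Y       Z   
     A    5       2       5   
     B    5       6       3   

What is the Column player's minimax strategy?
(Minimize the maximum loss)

Column should play X or Z (all achieve the minimum), value = 5

Work:
Column player minimizes Row's maximum payoff:
Column X: max payoff to Row = 5
Column Y: max payoff to Row = 6
Column Z: max payoff to Row = 5
Minimum is 5, achieved by columns X, Z (tied).
Each of X or Z is a minimax strategy.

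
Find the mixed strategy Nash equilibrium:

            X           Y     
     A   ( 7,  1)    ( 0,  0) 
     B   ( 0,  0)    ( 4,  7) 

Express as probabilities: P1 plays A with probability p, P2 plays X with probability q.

p = 0.875, q = 0.3636

Work:
Find probabilities that make opponent indifferent:
P2 chooses q to make P1 indifferent between A and B
P1 chooses p to make P2 indifferent between X and Y
Mixed NE: P1 plays (A: 0.875, B: 0.125), P2 plays (X: 0.3636, Y: 0.6364)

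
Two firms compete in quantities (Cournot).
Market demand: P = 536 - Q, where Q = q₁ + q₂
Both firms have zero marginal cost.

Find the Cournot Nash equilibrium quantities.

q₁* = q₂* = 178.67; P* = 178.67

Work:
Profit: π_i = P·q_i = (a - q_i - q_j)·q_i
FOC: ∂π_i/∂q_i = a - 2q_i - q_j = 0
Reaction function: q_i = (536 - q_j)/2
Symmetry: q* = 536/3 = 178.67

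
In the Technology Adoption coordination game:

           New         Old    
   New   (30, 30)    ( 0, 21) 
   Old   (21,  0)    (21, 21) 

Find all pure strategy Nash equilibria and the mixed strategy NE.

Pure NE: (New, New) and (Old, Old); Mixed NE: p = 0.7, q = 0.7

Work:
Check pure NE:
(New, New): (30, 30) - no unilateral deviation beneficial
(Old, Old): (21, 21) - no unilateral deviation beneficial
Mixed NE: P1 plays New with p = 0.7, P2 plays New with q = 0.7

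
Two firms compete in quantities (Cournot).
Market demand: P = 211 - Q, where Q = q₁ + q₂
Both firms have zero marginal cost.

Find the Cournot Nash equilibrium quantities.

q₁* = q₂* = 70.33; P* = 70.33

Work:
Profit: π_i = P·q_i = (a - q_i - q_j)·q_i
FOC: ∂π_i/∂q_i = a - 2q_i - q_j = 0
Reaction function: q_i = (211 - q_j)/2
Symmetry: q* = 211/3 = 70.33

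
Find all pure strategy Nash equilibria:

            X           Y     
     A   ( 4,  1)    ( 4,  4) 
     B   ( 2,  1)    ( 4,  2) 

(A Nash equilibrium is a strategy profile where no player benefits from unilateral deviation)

Nash equilibrium: (A, Y), (B, Y)

Work:
Best responses:
  P1 vs X: payoffs [4, 2] → best response A (payoff 4)
  P1 vs Y: payoffs [4, 4] → best response A/B (payoff 4)
  P2 vs A: payoffs [1, 4] → best response Y (payoff 4)
  P2 vs B: payoffs [1, 2] → best response Y (payoff 2)
Mutual best responses: (A,Y), (B,Y) → Nash equilibria.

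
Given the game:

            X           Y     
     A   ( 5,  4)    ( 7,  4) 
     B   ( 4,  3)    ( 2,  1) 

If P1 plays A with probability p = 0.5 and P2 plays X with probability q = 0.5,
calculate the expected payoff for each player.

E[P1] = 4.5, E[P2] = 3.0

Work:
E[P1] = p·q·π₁(A,X) + p·(1-q)·π₁(A,Y) + (1-p)·q·π₁(B,X) + (1-p)·(1-q)·π₁(B,Y)
= 0.5·0.5·5 + 0.5·0.5·7 + 0.5·0.5·4 + 0.5·0.5·2
= 4.5

E[P2] = 3.0 (similar calculation)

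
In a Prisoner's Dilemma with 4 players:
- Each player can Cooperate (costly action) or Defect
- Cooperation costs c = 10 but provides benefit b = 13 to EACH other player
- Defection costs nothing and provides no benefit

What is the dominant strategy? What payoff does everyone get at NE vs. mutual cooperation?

Dominant: Defect; NE payoff = 0; Coop payoff = 29

Work:
Defect dominates (saves cost c = 10, benefit to others is external)
NE: All defect → everyone gets 0
If all cooperate: each receives (3)×13 - 10 = 29
Social dilemma: 29 > 0 but NE gives 0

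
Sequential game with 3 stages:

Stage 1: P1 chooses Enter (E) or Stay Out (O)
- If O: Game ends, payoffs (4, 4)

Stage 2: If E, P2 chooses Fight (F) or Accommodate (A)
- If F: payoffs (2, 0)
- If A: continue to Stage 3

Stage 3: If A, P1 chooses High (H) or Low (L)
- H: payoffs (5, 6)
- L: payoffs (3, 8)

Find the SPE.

SPE: (E, A, H); Outcome (5, 6)

Work:
Stage 3: P1 chooses H (5 vs 3)
Stage 2: P2: F->0, A->6 (anticipating H). Choose A
Stage 1: P1: O->4, E->5 (anticipating A, H). Choose E
SPE path: E -> A -> H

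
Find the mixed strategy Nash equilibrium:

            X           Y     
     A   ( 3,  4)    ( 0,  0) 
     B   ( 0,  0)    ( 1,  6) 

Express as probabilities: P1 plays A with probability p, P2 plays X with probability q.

p = 0.6, q = 0.25

Work:
Find probabilities that make opponent indifferent:
P2 chooses q to make P1 indifferent between A and B
P1 chooses p to make P2 indifferent between X and Y
Mixed NE: P1 plays (A: 0.6, B: 0.4), P2 plays (X: 0.25, Y: 0.75)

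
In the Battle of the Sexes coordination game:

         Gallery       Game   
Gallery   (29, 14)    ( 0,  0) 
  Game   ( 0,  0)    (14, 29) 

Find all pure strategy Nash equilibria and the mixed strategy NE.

Pure NE: (Gallery, Gallery) and (Game, Game); Mixed NE: p = 0.6744, q = 0.3256

Work:
Check pure NE:
(Gallery, Gallery): (29, 14) - no unilateral deviation beneficial
(Game, Game): (14, 29) - no unilateral deviation beneficial
Mixed NE: P1 plays Gallery with p = 0.6744, P2 plays Gallery with q = 0.3256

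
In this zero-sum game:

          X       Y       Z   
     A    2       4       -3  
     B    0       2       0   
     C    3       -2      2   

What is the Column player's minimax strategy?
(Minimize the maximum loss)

Column should play Z, value = 2

Work:
Column player minimizes Row's maximum payoff:
Column X: max payoff to Row = 3
Column Y: max payoff to Row = 4
Column Z: max payoff to Row = 2
Minimum is 2, achieved by column Z.
Minimax strategy: Z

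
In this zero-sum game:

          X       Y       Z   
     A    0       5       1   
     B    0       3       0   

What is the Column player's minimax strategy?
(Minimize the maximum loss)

Column should play X, value = 0

Work:
Column player minimizes Row's maximum payoff:
Column X: max payoff to Row = 0
Column Y: max payoff to Row = 5
Column Z: max payoff to Row = 1
Minimum is 0, achieved by column X.
Minimax strategy: X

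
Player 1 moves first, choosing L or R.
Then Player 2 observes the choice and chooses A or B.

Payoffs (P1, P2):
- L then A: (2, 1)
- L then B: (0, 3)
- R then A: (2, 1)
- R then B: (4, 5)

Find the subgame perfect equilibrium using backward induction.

P1 plays R, P2 plays B after L and B after R; Payoff (4, 5)

Work:
Backward induction:
After L: P2 chooses B → P1 gets 0
After R: P2 chooses B → P1 gets 4
P1 chooses R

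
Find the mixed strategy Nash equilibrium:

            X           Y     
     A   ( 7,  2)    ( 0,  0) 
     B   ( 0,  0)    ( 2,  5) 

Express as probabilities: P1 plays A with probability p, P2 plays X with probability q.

p = 0.7143, q = 0.2222

Work:
Find probabilities that make opponent indifferent:
P2 chooses q to make P1 indifferent between A and B
P1 chooses p to make P2 indifferent between X and Y
Mixed NE: P1 plays (A: 0.7143, B: 0.2857), P2 plays (X: 0.2222, Y: 0.7778)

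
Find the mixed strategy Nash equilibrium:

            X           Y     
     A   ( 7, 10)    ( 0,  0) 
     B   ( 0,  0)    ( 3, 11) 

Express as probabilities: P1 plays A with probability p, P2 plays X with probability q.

p = 0.5238, q = 0.3

Work:
Find probabilities that make opponent indifferent:
P2 chooses q to make P1 indifferent between A and B
P1 chooses p to make P2 indifferent between X and Y
Mixed NE: P1 plays (A: 0.5238, B: 0.4762), P2 plays (X: 0.3, Y: 0.7)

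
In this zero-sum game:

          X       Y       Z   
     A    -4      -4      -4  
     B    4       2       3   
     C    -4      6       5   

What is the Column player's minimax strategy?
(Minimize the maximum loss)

Column should play X, value = 4

Work:
Column player minimizes Row's maximum payoff:
Column X: max payoff to Row = 4
Column Y: max payoff to Row = 6
Column Z: max payoff to Row = 5
Minimum is 4, achieved by column X.
Minimax strategy: X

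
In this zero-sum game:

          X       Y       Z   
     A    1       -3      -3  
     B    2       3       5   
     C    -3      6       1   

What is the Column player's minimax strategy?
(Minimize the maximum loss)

Column should play X, value = 2

Work:
Column player minimizes Row's maximum payoff:
Column X: max payoff to Row = 2
Column Y: max payoff to Row = 6
Column Z: max payoff to Row = 5
Minimum is 2, achieved by column X.
Minimax strategy: X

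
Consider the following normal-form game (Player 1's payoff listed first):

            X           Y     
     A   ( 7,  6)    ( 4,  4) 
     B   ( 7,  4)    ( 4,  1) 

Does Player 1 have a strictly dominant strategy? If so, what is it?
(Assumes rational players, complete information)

No strictly dominant strategy exists for Player 1

Work:
A strategy strictly dominates another if it gives a strictly higher payoff against every opponent action. Compare each pair of P1's strategies column-by-column:
  A vs B: [7 vs 7, 4 vs 4] → A does not strictly dominate B (column X: 7 ≤ 7)
  B vs A: [7 vs 7, 4 vs 4] → B does not strictly dominate A (column X: 7 ≤ 7)
No single strategy strictly dominates all others → no strictly dominant strategy.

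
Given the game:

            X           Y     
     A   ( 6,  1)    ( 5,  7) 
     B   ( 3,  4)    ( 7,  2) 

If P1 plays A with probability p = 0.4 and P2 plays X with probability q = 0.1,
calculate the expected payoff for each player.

E[P1] = 6.0, E[P2] = 3.88

Work:
E[P1] = p·q·π₁(A,X) + p·(1-q)·π₁(A,Y) + (1-p)·q·π₁(B,X) + (1-p)·(1-q)·π₁(B,Y)
= 0.4·0.1·6 + 0.4·0.9·5 + 0.6·0.1·3 + 0.6·0.9·7
= 6.0

E[P2] = 3.88 (similar calculation)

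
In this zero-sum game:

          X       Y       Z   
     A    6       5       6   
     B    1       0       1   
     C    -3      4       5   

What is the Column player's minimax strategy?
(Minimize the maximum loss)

Column should play Y, value = 5

Work:
Column player minimizes Row's maximum payoff:
Column X: max payoff to Row = 6
Column Y: max payoff to Row = 5
Column Z: max payoff to Row = 6
Minimum is 5, achieved by column Y.
Minimax strategy: Y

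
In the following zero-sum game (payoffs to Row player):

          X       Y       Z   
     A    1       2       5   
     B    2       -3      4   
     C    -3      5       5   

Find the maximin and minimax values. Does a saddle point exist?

Maximin = 1, Minimax = 2, Saddle: False

Work:
Row minimums: [1, -3, -3] → maximin = 1
Column maximums: [2, 5, 5] → minimax = 2
No saddle point (maximin ≠ minimax). Mixed strategy needed.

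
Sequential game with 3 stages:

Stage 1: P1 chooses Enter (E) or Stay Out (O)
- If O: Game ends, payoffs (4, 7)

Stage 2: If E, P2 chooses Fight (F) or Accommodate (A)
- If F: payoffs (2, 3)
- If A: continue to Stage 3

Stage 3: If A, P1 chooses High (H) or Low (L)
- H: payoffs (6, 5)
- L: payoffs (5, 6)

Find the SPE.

SPE: (E, A, H); Outcome (6, 5)

Work:
Stage 3: P1 chooses H (6 vs 5)
Stage 2: P2: F->3, A->5 (anticipating H). Choose A
Stage 1: P1: O->4, E->6 (anticipating A, H). Choose E
SPE path: E -> A -> H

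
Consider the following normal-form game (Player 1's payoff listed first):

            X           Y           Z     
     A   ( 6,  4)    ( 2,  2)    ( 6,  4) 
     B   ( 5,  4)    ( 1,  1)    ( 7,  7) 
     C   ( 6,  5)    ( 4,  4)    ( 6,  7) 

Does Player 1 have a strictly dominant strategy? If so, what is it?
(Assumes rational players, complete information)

No strictly dominant strategy exists for Player 1

Work:
A strategy strictly dominates another if it gives a strictly higher payoff against every opponent action. Compare each pair of P1's strategies column-by-column:
  A vs B: [6 vs 5, 2 vs 1, 6 vs 7] → A does not strictly dominate B (column Z: 6 ≤ 7)
  A vs C: [6 vs 6, 2 vs 4, 6 vs 6] → A does not strictly dominate C (column X: 6 ≤ 6)
  B vs A: [5 vs 6, 1 vs 2, 7 vs 6] → B does not strictly dominate A (column X: 5 ≤ 6)
  B vs C: [5 vs 6, 1 vs 4, 7 vs 6] → B does not strictly dominate C (column X: 5 ≤ 6)
  C vs A: [6 vs 6, 4 vs 2, 6 vs 6] → C does not strictly dominate A (column X: 6 ≤ 6)
  C vs B: [6 vs 5, 4 vs 1, 6 vs 7] → C does not strictly dominate B (column Z: 6 ≤ 7)
No single strategy strictly dominates all others → no strictly dominant strategy.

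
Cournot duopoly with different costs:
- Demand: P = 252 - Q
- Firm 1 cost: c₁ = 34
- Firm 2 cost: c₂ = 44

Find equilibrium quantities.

q₁* = 76.0, q₂* = 66.0

Work:
Reaction: q₁ = (252 - 34 - q₂)/2
Reaction: q₂ = (252 - 44 - q₁)/2
Solve simultaneously:
q₁* = (252 - 2×34 + 44)/3 = 76.0
q₂* = (252 - 2×44 + 34)/3 = 66.0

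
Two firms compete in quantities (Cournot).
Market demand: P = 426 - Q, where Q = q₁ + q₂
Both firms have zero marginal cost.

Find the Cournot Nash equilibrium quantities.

q₁* = q₂* = 142.0; P* = 142.0

Work:
Profit: π_i = P·q_i = (a - q_i - q_j)·q_i
FOC: ∂π_i/∂q_i = a - 2q_i - q_j = 0
Reaction function: q_i = (426 - q_j)/2
Symmetry: q* = 426/3 = 142.0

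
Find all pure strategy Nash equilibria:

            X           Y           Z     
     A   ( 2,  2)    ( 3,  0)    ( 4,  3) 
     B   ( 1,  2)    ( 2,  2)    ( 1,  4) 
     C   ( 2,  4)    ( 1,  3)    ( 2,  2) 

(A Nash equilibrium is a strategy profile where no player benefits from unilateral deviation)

Nash equilibrium: (A, Z), (C, X)

Work:
Best responses:
  P1 vs X: payoffs [2, 1, 2] → best response A/C (payoff 2)
  P1 vs Y: payoffs [3, 2, 1] → best response A (payoff 3)
  P1 vs Z: payoffs [4, 1, 2] → best response A (payoff 4)
  P2 vs A: payoffs [2, 0, 3] → best response Z (payoff 3)
  P2 vs B: payoffs [2, 2, 4] → best response Z (payoff 4)
  P2 vs C: payoffs [4, 3, 2] → best response X (payoff 4)
Mutual best responses: (A,Z), (C,X) → Nash equilibria.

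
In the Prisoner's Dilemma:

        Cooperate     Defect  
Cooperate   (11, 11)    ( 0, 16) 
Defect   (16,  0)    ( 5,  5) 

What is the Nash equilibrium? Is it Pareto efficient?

(Defect, Defect) is NE; not Pareto efficient

Work:
Defect dominates Cooperate for both players:
If P2 cooperates: Defect (16) > Cooperate (11)
If P2 defects: Defect (5) > Cooperate (0)
NE: (Defect, Defect) with payoff (5, 5)
But (Cooperate, Cooperate) = (11, 11) Pareto dominates (5, 5)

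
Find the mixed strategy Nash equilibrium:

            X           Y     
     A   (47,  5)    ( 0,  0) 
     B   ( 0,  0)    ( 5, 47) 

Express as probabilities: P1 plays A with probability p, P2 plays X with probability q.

p = 0.9038, q = 0.0962

Work:
Find probabilities that make opponent indifferent:
P2 chooses q to make P1 indifferent between A and B
P1 chooses p to make P2 indifferent between X and Y
Mixed NE: P1 plays (A: 0.9038, B: 0.0962), P2 plays (X: 0.0962, Y: 0.9038)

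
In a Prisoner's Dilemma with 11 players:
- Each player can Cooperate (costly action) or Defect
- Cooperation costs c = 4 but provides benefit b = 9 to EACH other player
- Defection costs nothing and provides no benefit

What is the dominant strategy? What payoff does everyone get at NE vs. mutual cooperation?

Dominant: Defect; NE payoff = 0; Coop payoff = 86

Work:
Defect dominates (saves cost c = 4, benefit to others is external)
NE: All defect → everyone gets 0
If all cooperate: each receives (10)×9 - 4 = 86
Social dilemma: 86 > 0 but NE gives 0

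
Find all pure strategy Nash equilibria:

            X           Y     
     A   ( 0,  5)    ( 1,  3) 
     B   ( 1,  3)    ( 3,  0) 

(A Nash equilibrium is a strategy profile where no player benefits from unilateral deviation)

Nash equilibrium: (B, X)

Work:
Best responses:
  P1 vs X: payoffs [0, 1] → best response B (payoff 1)
  P1 vs Y: payoffs [1, 3] → best response B (payoff 3)
  P2 vs A: payoffs [5, 3] → best response X (payoff 5)
  P2 vs B: payoffs [3, 0] → best response X (payoff 3)
Mutual best responses: (B,X) → Nash equilibria.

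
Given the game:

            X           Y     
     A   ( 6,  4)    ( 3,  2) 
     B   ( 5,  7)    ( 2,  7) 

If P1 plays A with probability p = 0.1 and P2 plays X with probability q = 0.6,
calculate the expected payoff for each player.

E[P1] = 3.9, E[P2] = 6.62

Work:
E[P1] = p·q·π₁(A,X) + p·(1-q)·π₁(A,Y) + (1-p)·q·π₁(B,X) + (1-p)·(1-q)·π₁(B,Y)
= 0.1·0.6·6 + 0.1·0.4·3 + 0.9·0.6·5 + 0.9·0.4·2
= 3.9

E[P2] = 6.62 (similar calculation)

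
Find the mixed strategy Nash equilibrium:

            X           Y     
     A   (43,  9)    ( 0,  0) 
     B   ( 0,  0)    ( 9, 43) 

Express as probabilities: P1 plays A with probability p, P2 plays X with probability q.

p = 0.8269, q = 0.1731

Work:
Find probabilities that make opponent indifferent:
P2 chooses q to make P1 indifferent between A and B
P1 chooses p to make P2 indifferent between X and Y
Mixed NE: P1 plays (A: 0.8269, B: 0.1731), P2 plays (X: 0.1731, Y: 0.8269)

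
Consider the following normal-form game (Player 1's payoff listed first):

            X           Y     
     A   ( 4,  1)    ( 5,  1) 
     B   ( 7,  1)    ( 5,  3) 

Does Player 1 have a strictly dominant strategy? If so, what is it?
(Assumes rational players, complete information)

No strictly dominant strategy exists for Player 1

Work:
A strategy strictly dominates another if it gives a strictly higher payoff against every opponent action. Compare each pair of P1's strategies column-by-column:
  A vs B: [4 vs 7, 5 vs 5] → A does not strictly dominate B (column X: 4 ≤ 7)
  B vs A: [7 vs 4, 5 vs 5] → B does not strictly dominate A (column Y: 5 ≤ 5)
No single strategy strictly dominates all others → no strictly dominant strategy.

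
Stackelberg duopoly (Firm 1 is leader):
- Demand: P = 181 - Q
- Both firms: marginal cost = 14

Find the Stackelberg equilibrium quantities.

q₁* (leader) = 83.5, q₂* (follower) = 41.75

Work:
Follower's reaction: q₂ = (a - c - q₁)/2
Leader substitutes: π₁ = q₁·(a - q₁ - (a-c-q₁)/2 - c)
FOC: q₁* = (181 - 14)/2 = 83.50
Then: q₂* = (181 - 14 - 83.5)/2 = 41.75
Leader has first-mover advantage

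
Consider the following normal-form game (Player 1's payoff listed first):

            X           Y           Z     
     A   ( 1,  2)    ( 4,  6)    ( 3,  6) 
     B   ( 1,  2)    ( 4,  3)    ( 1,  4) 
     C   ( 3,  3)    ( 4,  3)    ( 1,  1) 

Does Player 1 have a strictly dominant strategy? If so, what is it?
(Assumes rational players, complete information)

No strictly dominant strategy exists for Player 1

Work:
A strategy strictly dominates another if it gives a strictly higher payoff against every opponent action. Compare each pair of P1's strategies column-by-column:
  A vs B: [1 vs 1, 4 vs 4, 3 vs 1] → A does not strictly dominate B (column X: 1 ≤ 1)
  A vs C: [1 vs 3, 4 vs 4, 3 vs 1] → A does not strictly dominate C (column X: 1 ≤ 3)
  B vs A: [1 vs 1, 4 vs 4, 1 vs 3] → B does not strictly dominate A (column X: 1 ≤ 1)
  B vs C: [1 vs 3, 4 vs 4, 1 vs 1] → B does not strictly dominate C (column X: 1 ≤ 3)
  C vs A: [3 vs 1, 4 vs 4, 1 vs 3] → C does not strictly dominate A (column Y: 4 ≤ 4)
  C vs B: [3 vs 1, 4 vs 4, 1 vs 1] → C does not strictly dominate B (column Y: 4 ≤ 4)
No single strategy strictly dominates all others → no strictly dominant strategy.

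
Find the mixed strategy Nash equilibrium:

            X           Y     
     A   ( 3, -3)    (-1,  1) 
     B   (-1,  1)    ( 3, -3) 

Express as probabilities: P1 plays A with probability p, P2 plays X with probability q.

p = 0.5, q = 0.5

Work:
Find probabilities that make opponent indifferent:
P2 chooses q to make P1 indifferent between A and B
P1 chooses p to make P2 indifferent between X and Y
Mixed NE: P1 plays (A: 0.5, B: 0.5), P2 plays (X: 0.5, Y: 0.5)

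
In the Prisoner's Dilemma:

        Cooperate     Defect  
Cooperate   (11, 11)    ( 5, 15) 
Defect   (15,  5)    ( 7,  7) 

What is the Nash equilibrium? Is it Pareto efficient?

(Defect, Defect) is NE; not Pareto efficient

Work:
Defect dominates Cooperate for both players:
If P2 cooperates: Defect (15) > Cooperate (11)
If P2 defects: Defect (7) > Cooperate (5)
NE: (Defect, Defect) with payoff (7, 7)
But (Cooperate, Cooperate) = (11, 11) Pareto dominates (7, 7)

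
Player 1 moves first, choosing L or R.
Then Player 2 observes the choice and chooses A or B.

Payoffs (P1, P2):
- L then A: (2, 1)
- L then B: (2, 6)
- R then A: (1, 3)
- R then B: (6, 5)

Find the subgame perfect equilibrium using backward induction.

P1 plays R, P2 plays B after L and B after R; Payoff (6, 5)

Work:
Backward induction:
After L: P2 chooses B → P1 gets 2
After R: P2 chooses B → P1 gets 6
P1 chooses R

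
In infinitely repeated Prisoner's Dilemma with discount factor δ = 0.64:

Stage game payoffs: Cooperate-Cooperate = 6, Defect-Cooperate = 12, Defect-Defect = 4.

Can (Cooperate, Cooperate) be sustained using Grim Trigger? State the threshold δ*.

δ* = 0.75; since δ = 0.64 < 0.75, cooperation cannot be sustained

Work:
For Grim Trigger:
Cooperate forever: 6/(1-δ)
Defect then punished: 12 + 4·δ/(1-δ)
Need: 6/(1-δ) ≥ 12 + 4·δ/(1-δ)
Solving: δ ≥ (T-R)/(T-P) = (12-6)/(12-4) = 0.75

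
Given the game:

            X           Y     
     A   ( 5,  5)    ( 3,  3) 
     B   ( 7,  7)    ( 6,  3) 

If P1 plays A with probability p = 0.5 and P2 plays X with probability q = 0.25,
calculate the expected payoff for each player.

E[P1] = 4.875, E[P2] = 3.75

Work:
E[P1] = p·q·π₁(A,X) + p·(1-q)·π₁(A,Y) + (1-p)·q·π₁(B,X) + (1-p)·(1-q)·π₁(B,Y)
= 0.5·0.25·5 + 0.5·0.75·3 + 0.5·0.25·7 + 0.5·0.75·6
= 4.875

E[P2] = 3.75 (similar calculation)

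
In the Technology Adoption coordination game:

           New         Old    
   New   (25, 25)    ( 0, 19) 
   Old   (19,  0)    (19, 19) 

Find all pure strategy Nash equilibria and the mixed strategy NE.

Pure NE: (New, New) and (Old, Old); Mixed NE: p = 0.76, q = 0.76

Work:
Check pure NE:
(New, New): (25, 25) - no unilateral deviation beneficial
(Old, Old): (19, 19) - no unilateral deviation beneficial
Mixed NE: P1 plays New with p = 0.76, P2 plays New with q = 0.76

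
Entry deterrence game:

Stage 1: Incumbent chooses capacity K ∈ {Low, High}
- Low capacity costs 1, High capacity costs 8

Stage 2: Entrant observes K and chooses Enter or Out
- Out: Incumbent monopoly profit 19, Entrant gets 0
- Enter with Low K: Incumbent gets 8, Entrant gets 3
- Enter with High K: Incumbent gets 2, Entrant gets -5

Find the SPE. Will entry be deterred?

SPE: (High, Enter|Low, Out|High); Entry deterred. Incumbent net profit = 11

Work:
After Low K: Entrant enters (3 > 0)
After High K: Entrant stays out (-5 < 0)
Incumbent: Low → 8−1=7, High → 19−8=11
Incumbent chooses High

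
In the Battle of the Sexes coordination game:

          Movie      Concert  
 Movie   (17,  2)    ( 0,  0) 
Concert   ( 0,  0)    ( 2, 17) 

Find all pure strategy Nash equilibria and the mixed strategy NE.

Pure NE: (Movie, Movie) and (Concert, Concert); Mixed NE: p = 0.8947, q = 0.1053

Work:
Check pure NE:
(Movie, Movie): (17, 2) - no unilateral deviation beneficial
(Concert, Concert): (2, 17) - no unilateral deviation beneficial
Mixed NE: P1 plays Movie with p = 0.8947, P2 plays Movie with q = 0.1053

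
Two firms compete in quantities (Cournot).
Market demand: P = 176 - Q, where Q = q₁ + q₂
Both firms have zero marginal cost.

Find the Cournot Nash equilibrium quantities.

q₁* = q₂* = 58.67; P* = 58.67

Work:
Profit: π_i = P·q_i = (a - q_i - q_j)·q_i
FOC: ∂π_i/∂q_i = a - 2q_i - q_j = 0
Reaction function: q_i = (176 - q_j)/2
Symmetry: q* = 176/3 = 58.67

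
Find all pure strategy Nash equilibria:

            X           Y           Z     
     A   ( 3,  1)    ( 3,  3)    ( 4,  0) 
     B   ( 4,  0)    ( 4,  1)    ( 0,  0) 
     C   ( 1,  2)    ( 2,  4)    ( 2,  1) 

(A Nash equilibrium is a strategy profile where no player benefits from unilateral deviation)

Nash equilibrium: (B, Y)

Work:
Best responses:
  P1 vs X: payoffs [3, 4, 1] → best response B (payoff 4)
  P1 vs Y: payoffs [3, 4, 2] → best response B (payoff 4)
  P1 vs Z: payoffs [4, 0, 2] → best response A (payoff 4)
  P2 vs A: payoffs [1, 3, 0] → best response Y (payoff 3)
  P2 vs B: payoffs [0, 1, 0] → best response Y (payoff 1)
  P2 vs C: payoffs [2, 4, 1] → best response Y (payoff 4)
Mutual best responses: (B,Y) → Nash equilibria.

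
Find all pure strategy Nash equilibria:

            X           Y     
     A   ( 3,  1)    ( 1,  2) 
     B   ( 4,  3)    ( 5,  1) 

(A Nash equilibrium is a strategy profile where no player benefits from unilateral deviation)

Nash equilibrium: (B, X)

Work:
Best responses:
  P1 vs X: payoffs [3, 4] → best response B (payoff 4)
  P1 vs Y: payoffs [1, 5] → best response B (payoff 5)
  P2 vs A: payoffs [1, 2] → best response Y (payoff 2)
  P2 vs B: payoffs [3, 1] → best response X (payoff 3)
Mutual best responses: (B,X) → Nash equilibria.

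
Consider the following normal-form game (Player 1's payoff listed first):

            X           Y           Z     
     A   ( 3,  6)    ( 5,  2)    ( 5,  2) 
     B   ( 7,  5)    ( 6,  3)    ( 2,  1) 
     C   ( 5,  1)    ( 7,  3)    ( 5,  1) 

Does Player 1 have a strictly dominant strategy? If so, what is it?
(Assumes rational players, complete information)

No strictly dominant strategy exists for Player 1

Work:
A strategy strictly dominates another if it gives a strictly higher payoff against every opponent action. Compare each pair of P1's strategies column-by-column:
  A vs B: [3 vs 7, 5 vs 6, 5 vs 2] → A does not strictly dominate B (column X: 3 ≤ 7)
  A vs C: [3 vs 5, 5 vs 7, 5 vs 5] → A does not strictly dominate C (column X: 3 ≤ 5)
  B vs A: [7 vs 3, 6 vs 5, 2 vs 5] → B does not strictly dominate A (column Z: 2 ≤ 5)
  B vs C: [7 vs 5, 6 vs 7, 2 vs 5] → B does not strictly dominate C (column Y: 6 ≤ 7)
  C vs A: [5 vs 3, 7 vs 5, 5 vs 5] → C does not strictly dominate A (column Z: 5 ≤ 5)
  C vs B: [5 vs 7, 7 vs 6, 5 vs 2] → C does not strictly dominate B (column X: 5 ≤ 7)
No single strategy strictly dominates all others → no strictly dominant strategy.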